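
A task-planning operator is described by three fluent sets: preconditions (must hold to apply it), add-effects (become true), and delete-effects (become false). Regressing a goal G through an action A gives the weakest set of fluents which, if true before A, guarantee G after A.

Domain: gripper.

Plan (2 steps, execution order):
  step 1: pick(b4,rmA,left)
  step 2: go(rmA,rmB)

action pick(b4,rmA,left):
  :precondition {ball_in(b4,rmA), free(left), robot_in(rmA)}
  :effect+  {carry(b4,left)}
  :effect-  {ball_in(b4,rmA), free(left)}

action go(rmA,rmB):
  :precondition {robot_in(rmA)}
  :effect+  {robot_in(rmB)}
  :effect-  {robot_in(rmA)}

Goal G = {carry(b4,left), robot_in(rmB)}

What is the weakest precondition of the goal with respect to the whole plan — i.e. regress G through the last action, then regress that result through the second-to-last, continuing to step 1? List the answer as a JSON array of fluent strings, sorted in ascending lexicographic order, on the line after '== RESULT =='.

Regress step by step:
  through step 2 (go(rmA,rmB)): drop {robot_in(rmB)}, keep {carry(b4,left)}, require {robot_in(rmA)}
    → {carry(b4,left), robot_in(rmA)}
  through step 1 (pick(b4,rmA,left)): drop {carry(b4,left)}, keep {robot_in(rmA)}, require {ball_in(b4,rmA), free(left), robot_in(rmA)}
    → {ball_in(b4,rmA), free(left), robot_in(rmA)}

== RESULT ==
["ball_in(b4,rmA)", "free(left)", "robot_in(rmA)"]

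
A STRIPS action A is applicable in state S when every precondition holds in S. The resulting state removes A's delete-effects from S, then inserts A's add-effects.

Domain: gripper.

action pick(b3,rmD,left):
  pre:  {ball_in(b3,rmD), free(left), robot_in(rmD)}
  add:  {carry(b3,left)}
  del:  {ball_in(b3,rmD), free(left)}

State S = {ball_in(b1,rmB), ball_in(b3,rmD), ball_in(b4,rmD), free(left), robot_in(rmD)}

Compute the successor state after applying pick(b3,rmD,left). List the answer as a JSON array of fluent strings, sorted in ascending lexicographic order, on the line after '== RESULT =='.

Progress:
  pre ⊆ S: {ball_in(b3,rmD), free(left), robot_in(rmD)} ⊆ S  — applicable
  S \ del = {ball_in(b1,rmB), ball_in(b4,rmD), robot_in(rmD)}
  ∪ add   = {ball_in(b1,rmB), ball_in(b4,rmD), carry(b3,left), robot_in(rmD)}

== RESULT ==
["ball_in(b1,rmB)", "ball_in(b4,rmD)", "carry(b3,left)", "robot_in(rmD)"]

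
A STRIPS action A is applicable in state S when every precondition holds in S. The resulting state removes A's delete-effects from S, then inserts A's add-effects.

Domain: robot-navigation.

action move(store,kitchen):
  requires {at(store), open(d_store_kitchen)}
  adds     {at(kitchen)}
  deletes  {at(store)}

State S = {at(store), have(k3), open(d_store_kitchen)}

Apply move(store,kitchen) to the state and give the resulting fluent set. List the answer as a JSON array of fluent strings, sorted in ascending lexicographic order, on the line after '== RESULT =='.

Progress:
  pre ⊆ S: {at(store), open(d_store_kitchen)} ⊆ S  — applicable
  S \ del = {have(k3), open(d_store_kitchen)}
  ∪ add   = {at(kitchen), have(k3), open(d_store_kitchen)}

== RESULT ==
["at(kitchen)", "have(k3)", "open(d_store_kitchen)"]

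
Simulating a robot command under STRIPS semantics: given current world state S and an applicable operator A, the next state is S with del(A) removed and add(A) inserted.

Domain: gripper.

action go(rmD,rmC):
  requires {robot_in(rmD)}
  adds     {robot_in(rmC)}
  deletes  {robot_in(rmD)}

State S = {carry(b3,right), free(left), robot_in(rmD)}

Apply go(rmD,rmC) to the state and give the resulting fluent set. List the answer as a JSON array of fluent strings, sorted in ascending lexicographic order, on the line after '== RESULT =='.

Progress:
  pre ⊆ S: {robot_in(rmD)} ⊆ S  — applicable
  S \ del = {carry(b3,right), free(left)}
  ∪ add   = {carry(b3,right), free(left), robot_in(rmC)}

== RESULT ==
["carry(b3,right)", "free(left)", "robot_in(rmC)"]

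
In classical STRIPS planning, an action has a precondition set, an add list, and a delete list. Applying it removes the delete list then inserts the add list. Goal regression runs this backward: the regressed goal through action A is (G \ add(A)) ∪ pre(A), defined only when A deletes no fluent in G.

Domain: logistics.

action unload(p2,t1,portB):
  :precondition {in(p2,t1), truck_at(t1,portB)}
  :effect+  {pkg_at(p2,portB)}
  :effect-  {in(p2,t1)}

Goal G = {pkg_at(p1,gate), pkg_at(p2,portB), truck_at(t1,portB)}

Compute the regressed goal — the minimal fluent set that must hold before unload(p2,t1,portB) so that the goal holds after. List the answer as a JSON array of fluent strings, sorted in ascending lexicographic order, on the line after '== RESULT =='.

Compute (G \ add) ∪ pre:
  G ∩ del = {}  (empty — regression defined)
  G \ add = {pkg_at(p1,gate), pkg_at(p2,portB), truck_at(t1,portB)} \ {pkg_at(p2,portB)} = {pkg_at(p1,gate), truck_at(t1,portB)}
  ∪ pre   = {pkg_at(p1,gate), truck_at(t1,portB)} ∪ {in(p2,t1), truck_at(t1,portB)}
          = {in(p2,t1), pkg_at(p1,gate), truck_at(t1,portB)}

== RESULT ==
["in(p2,t1)", "pkg_at(p1,gate)", "truck_at(t1,portB)"]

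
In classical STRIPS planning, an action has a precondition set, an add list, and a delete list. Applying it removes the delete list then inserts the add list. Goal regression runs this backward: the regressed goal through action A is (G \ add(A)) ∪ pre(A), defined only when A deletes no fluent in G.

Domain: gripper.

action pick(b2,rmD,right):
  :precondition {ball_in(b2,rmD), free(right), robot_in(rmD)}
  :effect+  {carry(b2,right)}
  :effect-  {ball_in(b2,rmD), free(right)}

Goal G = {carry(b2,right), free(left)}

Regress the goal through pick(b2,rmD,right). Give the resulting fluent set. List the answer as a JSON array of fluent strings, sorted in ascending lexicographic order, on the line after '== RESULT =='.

Compute (G \ add) ∪ pre:
  G ∩ del = {}  (empty — regression defined)
  G \ add = {carry(b2,right), free(left)} \ {carry(b2,right)} = {free(left)}
  ∪ pre   = {free(left)} ∪ {ball_in(b2,rmD), free(right), robot_in(rmD)}
          = {ball_in(b2,rmD), free(left), free(right), robot_in(rmD)}

== RESULT ==
["ball_in(b2,rmD)", "free(left)", "free(right)", "robot_in(rmD)"]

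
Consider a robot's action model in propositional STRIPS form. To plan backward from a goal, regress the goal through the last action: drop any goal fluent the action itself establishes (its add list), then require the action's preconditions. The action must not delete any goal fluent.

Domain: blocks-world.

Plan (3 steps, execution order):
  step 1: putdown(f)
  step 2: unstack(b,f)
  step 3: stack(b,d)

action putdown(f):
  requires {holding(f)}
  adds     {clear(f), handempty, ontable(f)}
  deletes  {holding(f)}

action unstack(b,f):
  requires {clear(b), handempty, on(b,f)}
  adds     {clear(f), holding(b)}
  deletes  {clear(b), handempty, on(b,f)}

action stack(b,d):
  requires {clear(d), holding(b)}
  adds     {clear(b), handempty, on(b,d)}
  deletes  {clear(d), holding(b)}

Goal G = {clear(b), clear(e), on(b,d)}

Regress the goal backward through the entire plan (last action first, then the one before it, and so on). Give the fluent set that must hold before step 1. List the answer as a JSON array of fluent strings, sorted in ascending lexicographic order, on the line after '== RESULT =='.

Work backward from the goal:
  through step 3 (stack(b,d)): drop {clear(b), on(b,d)}, keep {clear(e)}, require {clear(d), holding(b)}
    → {clear(d), clear(e), holding(b)}
  through step 2 (unstack(b,f)): drop {holding(b)}, keep {clear(d), clear(e)}, require {clear(b), handempty, on(b,f)}
    → {clear(b), clear(d), clear(e), handempty, on(b,f)}
  through step 1 (putdown(f)): drop {handempty}, keep {clear(b), clear(d), clear(e), on(b,f)}, require {holding(f)}
    → {clear(b), clear(d), clear(e), holding(f), on(b,f)}

== RESULT ==
["clear(b)", "clear(d)", "clear(e)", "holding(f)", "on(b,f)"]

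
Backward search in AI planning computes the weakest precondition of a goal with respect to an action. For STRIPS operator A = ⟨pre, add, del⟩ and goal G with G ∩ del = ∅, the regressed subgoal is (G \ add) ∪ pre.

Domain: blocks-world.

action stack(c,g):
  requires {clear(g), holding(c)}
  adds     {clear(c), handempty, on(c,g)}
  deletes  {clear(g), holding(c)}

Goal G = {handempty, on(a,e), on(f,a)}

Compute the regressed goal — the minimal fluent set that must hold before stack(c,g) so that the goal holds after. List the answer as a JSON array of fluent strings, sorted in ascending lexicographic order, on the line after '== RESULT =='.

Regress:
  G ∩ del = {}  (empty — regression defined)
  G \ add = {handempty, on(a,e), on(f,a)} \ {clear(c), handempty, on(c,g)} = {on(a,e), on(f,a)}
  ∪ pre   = {on(a,e), on(f,a)} ∪ {clear(g), holding(c)}
          = {clear(g), holding(c), on(a,e), on(f,a)}

== RESULT ==
["clear(g)", "holding(c)", "on(a,e)", "on(f,a)"]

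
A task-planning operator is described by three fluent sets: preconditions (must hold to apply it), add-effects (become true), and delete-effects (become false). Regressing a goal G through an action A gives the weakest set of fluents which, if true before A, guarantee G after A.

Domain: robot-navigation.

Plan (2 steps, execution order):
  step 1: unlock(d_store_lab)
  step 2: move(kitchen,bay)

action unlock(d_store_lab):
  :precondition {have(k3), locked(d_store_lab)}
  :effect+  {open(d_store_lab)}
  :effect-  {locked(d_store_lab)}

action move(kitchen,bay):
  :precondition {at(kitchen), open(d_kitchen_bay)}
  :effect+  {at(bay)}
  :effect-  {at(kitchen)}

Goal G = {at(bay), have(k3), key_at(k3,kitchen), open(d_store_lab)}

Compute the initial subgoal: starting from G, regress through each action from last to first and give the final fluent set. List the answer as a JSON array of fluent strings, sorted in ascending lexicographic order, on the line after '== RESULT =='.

Regress step by step:
  through step 2 (move(kitchen,bay)): drop {at(bay)}, keep {have(k3), key_at(k3,kitchen), open(d_store_lab)}, require {at(kitchen), open(d_kitchen_bay)}
    → {at(kitchen), have(k3), key_at(k3,kitchen), open(d_kitchen_bay), open(d_store_lab)}
  through step 1 (unlock(d_store_lab)): drop {open(d_store_lab)}, keep {at(kitchen), have(k3), key_at(k3,kitchen), open(d_kitchen_bay)}, require {have(k3), locked(d_store_lab)}
    → {at(kitchen), have(k3), key_at(k3,kitchen), locked(d_store_lab), open(d_kitchen_bay)}

== RESULT ==
["at(kitchen)", "have(k3)", "key_at(k3,kitchen)", "locked(d_store_lab)", "open(d_kitchen_bay)"]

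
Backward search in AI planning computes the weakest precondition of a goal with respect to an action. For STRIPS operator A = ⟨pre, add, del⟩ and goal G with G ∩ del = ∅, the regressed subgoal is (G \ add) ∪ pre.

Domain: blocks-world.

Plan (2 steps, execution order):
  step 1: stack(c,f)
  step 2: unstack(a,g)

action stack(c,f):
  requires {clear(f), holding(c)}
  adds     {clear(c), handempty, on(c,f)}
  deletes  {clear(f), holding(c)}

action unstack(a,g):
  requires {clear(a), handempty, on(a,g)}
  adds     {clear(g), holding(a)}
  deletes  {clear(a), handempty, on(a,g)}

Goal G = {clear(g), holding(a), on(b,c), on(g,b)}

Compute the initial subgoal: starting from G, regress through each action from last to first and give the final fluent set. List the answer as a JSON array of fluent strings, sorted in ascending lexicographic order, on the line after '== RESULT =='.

Regress step by step:
  through step 2 (unstack(a,g)): drop {clear(g), holding(a)}, keep {on(b,c), on(g,b)}, require {clear(a), handempty, on(a,g)}
    → {clear(a), handempty, on(a,g), on(b,c), on(g,b)}
  through step 1 (stack(c,f)): drop {handempty}, keep {clear(a), on(a,g), on(b,c), on(g,b)}, require {clear(f), holding(c)}
    → {clear(a), clear(f), holding(c), on(a,g), on(b,c), on(g,b)}

== RESULT ==
["clear(a)", "clear(f)", "holding(c)", "on(a,g)", "on(b,c)", "on(g,b)"]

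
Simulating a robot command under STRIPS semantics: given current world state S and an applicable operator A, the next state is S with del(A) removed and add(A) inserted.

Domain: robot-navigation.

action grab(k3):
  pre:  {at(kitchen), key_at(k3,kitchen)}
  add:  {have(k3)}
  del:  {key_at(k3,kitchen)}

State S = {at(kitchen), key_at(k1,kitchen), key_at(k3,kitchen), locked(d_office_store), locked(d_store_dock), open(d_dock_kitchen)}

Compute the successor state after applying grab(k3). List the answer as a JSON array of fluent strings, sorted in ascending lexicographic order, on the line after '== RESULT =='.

Progress:
  pre ⊆ S: {at(kitchen), key_at(k3,kitchen)} ⊆ S  — applicable
  S \ del = {at(kitchen), key_at(k1,kitchen), locked(d_office_store), locked(d_store_dock), open(d_dock_kitchen)}
  ∪ add   = {at(kitchen), have(k3), key_at(k1,kitchen), locked(d_office_store), locked(d_store_dock), open(d_dock_kitchen)}

== RESULT ==
["at(kitchen)", "have(k3)", "key_at(k1,kitchen)", "locked(d_office_store)", "locked(d_store_dock)", "open(d_dock_kitchen)"]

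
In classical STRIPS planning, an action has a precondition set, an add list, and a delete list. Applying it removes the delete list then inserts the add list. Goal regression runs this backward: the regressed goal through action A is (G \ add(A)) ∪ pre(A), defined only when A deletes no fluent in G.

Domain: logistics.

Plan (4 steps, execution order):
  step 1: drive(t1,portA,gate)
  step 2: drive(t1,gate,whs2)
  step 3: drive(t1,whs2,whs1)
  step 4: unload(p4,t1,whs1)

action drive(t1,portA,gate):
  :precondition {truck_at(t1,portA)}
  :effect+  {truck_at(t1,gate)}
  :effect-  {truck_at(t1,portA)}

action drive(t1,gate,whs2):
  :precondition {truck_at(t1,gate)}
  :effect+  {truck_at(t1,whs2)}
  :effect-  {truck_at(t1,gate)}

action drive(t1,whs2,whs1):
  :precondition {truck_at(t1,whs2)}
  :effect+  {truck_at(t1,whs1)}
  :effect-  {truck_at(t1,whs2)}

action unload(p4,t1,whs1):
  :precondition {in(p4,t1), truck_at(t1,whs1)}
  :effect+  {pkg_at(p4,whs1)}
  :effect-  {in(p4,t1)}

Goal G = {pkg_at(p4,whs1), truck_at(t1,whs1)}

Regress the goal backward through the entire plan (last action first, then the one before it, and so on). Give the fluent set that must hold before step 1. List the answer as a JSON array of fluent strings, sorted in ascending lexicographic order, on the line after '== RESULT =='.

Regress step by step:
  through step 4 (unload(p4,t1,whs1)): drop {pkg_at(p4,whs1)}, keep {truck_at(t1,whs1)}, require {in(p4,t1), truck_at(t1,whs1)}
    → {in(p4,t1), truck_at(t1,whs1)}
  through step 3 (drive(t1,whs2,whs1)): drop {truck_at(t1,whs1)}, keep {in(p4,t1)}, require {truck_at(t1,whs2)}
    → {in(p4,t1), truck_at(t1,whs2)}
  through step 2 (drive(t1,gate,whs2)): drop {truck_at(t1,whs2)}, keep {in(p4,t1)}, require {truck_at(t1,gate)}
    → {in(p4,t1), truck_at(t1,gate)}
  through step 1 (drive(t1,portA,gate)): drop {truck_at(t1,gate)}, keep {in(p4,t1)}, require {truck_at(t1,portA)}
    → {in(p4,t1), truck_at(t1,portA)}

== RESULT ==
["in(p4,t1)", "truck_at(t1,portA)"]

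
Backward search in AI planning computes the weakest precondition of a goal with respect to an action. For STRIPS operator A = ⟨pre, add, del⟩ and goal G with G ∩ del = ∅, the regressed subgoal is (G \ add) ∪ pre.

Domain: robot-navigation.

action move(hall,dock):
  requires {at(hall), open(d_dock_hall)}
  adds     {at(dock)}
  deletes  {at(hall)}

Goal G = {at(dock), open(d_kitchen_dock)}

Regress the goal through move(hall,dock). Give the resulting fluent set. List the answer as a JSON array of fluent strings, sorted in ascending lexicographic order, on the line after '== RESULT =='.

Compute (G \ add) ∪ pre:
  G ∩ del = {}  (empty — regression defined)
  G \ add = {at(dock), open(d_kitchen_dock)} \ {at(dock)} = {open(d_kitchen_dock)}
  ∪ pre   = {open(d_kitchen_dock)} ∪ {at(hall), open(d_dock_hall)}
          = {at(hall), open(d_dock_hall), open(d_kitchen_dock)}

== RESULT ==
["at(hall)", "open(d_dock_hall)", "open(d_kitchen_dock)"]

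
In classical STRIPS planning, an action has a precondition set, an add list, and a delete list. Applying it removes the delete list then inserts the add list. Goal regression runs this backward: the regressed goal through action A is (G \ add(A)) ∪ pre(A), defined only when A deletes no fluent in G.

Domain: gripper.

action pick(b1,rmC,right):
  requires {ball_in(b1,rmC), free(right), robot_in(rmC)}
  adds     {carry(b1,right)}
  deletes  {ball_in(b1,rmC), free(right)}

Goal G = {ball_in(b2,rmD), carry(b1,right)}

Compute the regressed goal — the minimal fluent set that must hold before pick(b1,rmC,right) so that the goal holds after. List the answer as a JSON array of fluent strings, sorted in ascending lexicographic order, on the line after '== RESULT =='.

Compute (G \ add) ∪ pre:
  G ∩ del = {}  (empty — regression defined)
  G \ add = {ball_in(b2,rmD), carry(b1,right)} \ {carry(b1,right)} = {ball_in(b2,rmD)}
  ∪ pre   = {ball_in(b2,rmD)} ∪ {ball_in(b1,rmC), free(right), robot_in(rmC)}
          = {ball_in(b1,rmC), ball_in(b2,rmD), free(right), robot_in(rmC)}

== RESULT ==
["ball_in(b1,rmC)", "ball_in(b2,rmD)", "free(right)", "robot_in(rmC)"]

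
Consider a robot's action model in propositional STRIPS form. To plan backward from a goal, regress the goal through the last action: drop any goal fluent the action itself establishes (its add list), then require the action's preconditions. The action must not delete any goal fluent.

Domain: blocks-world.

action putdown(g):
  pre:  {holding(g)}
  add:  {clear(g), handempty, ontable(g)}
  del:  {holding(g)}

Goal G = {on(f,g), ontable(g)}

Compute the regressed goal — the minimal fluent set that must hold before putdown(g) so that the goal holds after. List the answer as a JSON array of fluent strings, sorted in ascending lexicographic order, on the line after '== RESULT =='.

Compute (G \ add) ∪ pre:
  G ∩ del = {}  (empty — regression defined)
  G \ add = {on(f,g), ontable(g)} \ {clear(g), handempty, ontable(g)} = {on(f,g)}
  ∪ pre   = {on(f,g)} ∪ {holding(g)}
          = {holding(g), on(f,g)}

== RESULT ==
["holding(g)", "on(f,g)"]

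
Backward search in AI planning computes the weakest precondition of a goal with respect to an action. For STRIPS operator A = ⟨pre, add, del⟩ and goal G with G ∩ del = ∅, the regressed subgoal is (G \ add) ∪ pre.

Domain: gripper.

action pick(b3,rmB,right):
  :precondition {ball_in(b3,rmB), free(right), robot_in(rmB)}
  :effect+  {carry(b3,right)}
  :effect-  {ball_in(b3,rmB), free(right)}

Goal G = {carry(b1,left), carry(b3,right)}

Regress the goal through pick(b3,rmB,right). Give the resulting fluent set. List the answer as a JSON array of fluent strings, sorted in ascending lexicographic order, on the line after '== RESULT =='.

Compute (G \ add) ∪ pre:
  G ∩ del = {}  (empty — regression defined)
  G \ add = {carry(b1,left), carry(b3,right)} \ {carry(b3,right)} = {carry(b1,left)}
  ∪ pre   = {carry(b1,left)} ∪ {ball_in(b3,rmB), free(right), robot_in(rmB)}
          = {ball_in(b3,rmB), carry(b1,left), free(right), robot_in(rmB)}

== RESULT ==
["ball_in(b3,rmB)", "carry(b1,left)", "free(right)", "robot_in(rmB)"]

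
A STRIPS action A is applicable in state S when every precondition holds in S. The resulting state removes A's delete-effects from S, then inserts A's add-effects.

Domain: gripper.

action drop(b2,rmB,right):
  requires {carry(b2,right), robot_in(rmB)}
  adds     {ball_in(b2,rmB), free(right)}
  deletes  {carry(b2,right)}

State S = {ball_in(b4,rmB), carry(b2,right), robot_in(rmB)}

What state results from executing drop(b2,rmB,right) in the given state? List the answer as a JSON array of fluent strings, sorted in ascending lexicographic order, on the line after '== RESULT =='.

Progress:
  pre ⊆ S: {carry(b2,right), robot_in(rmB)} ⊆ S  — applicable
  S \ del = {ball_in(b4,rmB), robot_in(rmB)}
  ∪ add   = {ball_in(b2,rmB), ball_in(b4,rmB), free(right), robot_in(rmB)}

== RESULT ==
["ball_in(b2,rmB)", "ball_in(b4,rmB)", "free(right)", "robot_in(rmB)"]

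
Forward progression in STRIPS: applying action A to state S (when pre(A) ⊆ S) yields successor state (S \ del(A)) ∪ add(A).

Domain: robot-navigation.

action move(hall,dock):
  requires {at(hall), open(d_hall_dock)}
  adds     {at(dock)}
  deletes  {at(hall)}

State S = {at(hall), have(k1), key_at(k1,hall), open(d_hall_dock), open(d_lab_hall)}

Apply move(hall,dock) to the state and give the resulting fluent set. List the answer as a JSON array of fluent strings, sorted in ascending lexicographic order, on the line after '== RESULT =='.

Progress:
  pre ⊆ S: {at(hall), open(d_hall_dock)} ⊆ S  — applicable
  S \ del = {have(k1), key_at(k1,hall), open(d_hall_dock), open(d_lab_hall)}
  ∪ add   = {at(dock), have(k1), key_at(k1,hall), open(d_hall_dock), open(d_lab_hall)}

== RESULT ==
["at(dock)", "have(k1)", "key_at(k1,hall)", "open(d_hall_dock)", "open(d_lab_hall)"]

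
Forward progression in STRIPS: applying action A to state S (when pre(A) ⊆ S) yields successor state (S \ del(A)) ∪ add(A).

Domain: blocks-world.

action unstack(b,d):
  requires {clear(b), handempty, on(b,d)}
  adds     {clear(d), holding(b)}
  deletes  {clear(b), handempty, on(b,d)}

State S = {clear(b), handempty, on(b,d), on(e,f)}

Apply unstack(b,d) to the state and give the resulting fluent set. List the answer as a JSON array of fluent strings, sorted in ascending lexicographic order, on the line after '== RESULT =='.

Progress:
  pre ⊆ S: {clear(b), handempty, on(b,d)} ⊆ S  — applicable
  S \ del = {on(e,f)}
  ∪ add   = {clear(d), holding(b), on(e,f)}

== RESULT ==
["clear(d)", "holding(b)", "on(e,f)"]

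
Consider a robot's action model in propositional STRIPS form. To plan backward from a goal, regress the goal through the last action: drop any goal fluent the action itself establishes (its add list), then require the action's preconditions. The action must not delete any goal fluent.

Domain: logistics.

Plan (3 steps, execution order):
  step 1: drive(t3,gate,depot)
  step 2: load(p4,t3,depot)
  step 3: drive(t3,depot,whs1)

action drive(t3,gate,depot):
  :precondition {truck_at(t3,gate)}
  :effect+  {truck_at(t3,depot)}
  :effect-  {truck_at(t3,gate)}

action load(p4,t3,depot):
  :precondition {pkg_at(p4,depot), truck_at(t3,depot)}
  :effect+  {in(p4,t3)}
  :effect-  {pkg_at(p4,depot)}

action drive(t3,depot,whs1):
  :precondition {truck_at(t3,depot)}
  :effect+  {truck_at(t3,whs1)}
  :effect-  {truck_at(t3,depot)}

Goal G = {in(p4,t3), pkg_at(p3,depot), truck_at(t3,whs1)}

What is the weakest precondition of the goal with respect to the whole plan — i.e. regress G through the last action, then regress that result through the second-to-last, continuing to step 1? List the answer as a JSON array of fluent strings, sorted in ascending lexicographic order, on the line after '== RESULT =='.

Regress step by step:
  through step 3 (drive(t3,depot,whs1)): drop {truck_at(t3,whs1)}, keep {in(p4,t3), pkg_at(p3,depot)}, require {truck_at(t3,depot)}
    → {in(p4,t3), pkg_at(p3,depot), truck_at(t3,depot)}
  through step 2 (load(p4,t3,depot)): drop {in(p4,t3)}, keep {pkg_at(p3,depot), truck_at(t3,depot)}, require {pkg_at(p4,depot), truck_at(t3,depot)}
    → {pkg_at(p3,depot), pkg_at(p4,depot), truck_at(t3,depot)}
  through step 1 (drive(t3,gate,depot)): drop {truck_at(t3,depot)}, keep {pkg_at(p3,depot), pkg_at(p4,depot)}, require {truck_at(t3,gate)}
    → {pkg_at(p3,depot), pkg_at(p4,depot), truck_at(t3,gate)}

== RESULT ==
["pkg_at(p3,depot)", "pkg_at(p4,depot)", "truck_at(t3,gate)"]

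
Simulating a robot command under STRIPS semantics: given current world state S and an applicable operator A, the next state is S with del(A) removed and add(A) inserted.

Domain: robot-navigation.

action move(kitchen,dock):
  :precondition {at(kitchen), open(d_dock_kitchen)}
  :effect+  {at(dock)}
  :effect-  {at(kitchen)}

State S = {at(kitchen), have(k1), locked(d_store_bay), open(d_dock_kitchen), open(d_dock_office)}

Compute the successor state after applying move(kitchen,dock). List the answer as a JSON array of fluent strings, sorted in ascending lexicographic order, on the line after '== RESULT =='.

Progress:
  pre ⊆ S: {at(kitchen), open(d_dock_kitchen)} ⊆ S  — applicable
  S \ del = {have(k1), locked(d_store_bay), open(d_dock_kitchen), open(d_dock_office)}
  ∪ add   = {at(dock), have(k1), locked(d_store_bay), open(d_dock_kitchen), open(d_dock_office)}

== RESULT ==
["at(dock)", "have(k1)", "locked(d_store_bay)", "open(d_dock_kitchen)", "open(d_dock_office)"]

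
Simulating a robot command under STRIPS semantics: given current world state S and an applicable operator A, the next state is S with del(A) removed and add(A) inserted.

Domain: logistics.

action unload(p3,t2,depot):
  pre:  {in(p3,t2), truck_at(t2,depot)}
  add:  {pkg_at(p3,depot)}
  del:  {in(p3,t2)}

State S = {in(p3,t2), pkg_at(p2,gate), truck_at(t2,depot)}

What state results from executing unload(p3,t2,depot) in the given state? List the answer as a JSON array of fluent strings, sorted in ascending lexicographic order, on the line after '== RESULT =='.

Compute (S \ del) ∪ add:
  pre ⊆ S: {in(p3,t2), truck_at(t2,depot)} ⊆ S  — applicable
  S \ del = {pkg_at(p2,gate), truck_at(t2,depot)}
  ∪ add   = {pkg_at(p2,gate), pkg_at(p3,depot), truck_at(t2,depot)}

== RESULT ==
["pkg_at(p2,gate)", "pkg_at(p3,depot)", "truck_at(t2,depot)"]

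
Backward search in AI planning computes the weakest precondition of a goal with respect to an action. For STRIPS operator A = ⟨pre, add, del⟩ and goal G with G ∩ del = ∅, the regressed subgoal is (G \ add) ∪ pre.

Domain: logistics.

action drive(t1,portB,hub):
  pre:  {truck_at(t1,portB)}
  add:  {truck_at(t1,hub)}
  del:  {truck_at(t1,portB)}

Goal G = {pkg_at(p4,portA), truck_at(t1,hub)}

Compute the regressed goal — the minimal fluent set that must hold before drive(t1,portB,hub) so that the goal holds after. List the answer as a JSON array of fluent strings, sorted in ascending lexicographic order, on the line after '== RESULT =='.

Regress:
  G ∩ del = {}  (empty — regression defined)
  G \ add = {pkg_at(p4,portA), truck_at(t1,hub)} \ {truck_at(t1,hub)} = {pkg_at(p4,portA)}
  ∪ pre   = {pkg_at(p4,portA)} ∪ {truck_at(t1,portB)}
          = {pkg_at(p4,portA), truck_at(t1,portB)}

== RESULT ==
["pkg_at(p4,portA)", "truck_at(t1,portB)"]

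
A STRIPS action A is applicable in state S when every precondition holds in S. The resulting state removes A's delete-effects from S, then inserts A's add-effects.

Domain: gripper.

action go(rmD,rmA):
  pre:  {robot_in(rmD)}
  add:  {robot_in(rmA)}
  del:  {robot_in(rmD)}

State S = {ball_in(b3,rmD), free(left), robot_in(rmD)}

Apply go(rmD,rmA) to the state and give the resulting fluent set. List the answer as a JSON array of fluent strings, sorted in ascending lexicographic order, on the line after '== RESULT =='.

Progress:
  pre ⊆ S: {robot_in(rmD)} ⊆ S  — applicable
  S \ del = {ball_in(b3,rmD), free(left)}
  ∪ add   = {ball_in(b3,rmD), free(left), robot_in(rmA)}

== RESULT ==
["ball_in(b3,rmD)", "free(left)", "robot_in(rmA)"]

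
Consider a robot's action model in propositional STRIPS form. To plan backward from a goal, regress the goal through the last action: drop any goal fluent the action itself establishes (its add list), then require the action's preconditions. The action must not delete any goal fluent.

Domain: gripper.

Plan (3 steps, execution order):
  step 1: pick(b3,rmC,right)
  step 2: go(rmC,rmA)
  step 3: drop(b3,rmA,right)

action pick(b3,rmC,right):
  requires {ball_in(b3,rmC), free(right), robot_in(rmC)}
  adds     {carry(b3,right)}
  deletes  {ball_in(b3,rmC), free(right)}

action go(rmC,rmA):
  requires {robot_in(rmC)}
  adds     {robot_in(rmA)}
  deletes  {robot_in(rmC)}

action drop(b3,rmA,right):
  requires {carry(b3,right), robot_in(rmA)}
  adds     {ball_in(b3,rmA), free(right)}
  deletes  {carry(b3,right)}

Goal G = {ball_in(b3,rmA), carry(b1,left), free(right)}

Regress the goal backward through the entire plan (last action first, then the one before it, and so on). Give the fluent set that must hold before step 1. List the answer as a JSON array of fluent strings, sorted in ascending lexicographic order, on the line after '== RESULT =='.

Regress step by step:
  through step 3 (drop(b3,rmA,right)): drop {ball_in(b3,rmA), free(right)}, keep {carry(b1,left)}, require {carry(b3,right), robot_in(rmA)}
    → {carry(b1,left), carry(b3,right), robot_in(rmA)}
  through step 2 (go(rmC,rmA)): drop {robot_in(rmA)}, keep {carry(b1,left), carry(b3,right)}, require {robot_in(rmC)}
    → {carry(b1,left), carry(b3,right), robot_in(rmC)}
  through step 1 (pick(b3,rmC,right)): drop {carry(b3,right)}, keep {carry(b1,left), robot_in(rmC)}, require {ball_in(b3,rmC), free(right), robot_in(rmC)}
    → {ball_in(b3,rmC), carry(b1,left), free(right), robot_in(rmC)}

== RESULT ==
["ball_in(b3,rmC)", "carry(b1,left)", "free(right)", "robot_in(rmC)"]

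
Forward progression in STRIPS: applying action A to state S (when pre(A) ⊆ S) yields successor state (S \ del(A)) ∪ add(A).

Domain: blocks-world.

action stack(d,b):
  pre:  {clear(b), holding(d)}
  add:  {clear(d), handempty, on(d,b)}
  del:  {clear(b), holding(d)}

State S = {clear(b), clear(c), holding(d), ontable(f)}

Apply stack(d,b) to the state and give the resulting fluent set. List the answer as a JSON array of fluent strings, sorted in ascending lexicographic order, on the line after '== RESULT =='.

Progress:
  pre ⊆ S: {clear(b), holding(d)} ⊆ S  — applicable
  S \ del = {clear(c), ontable(f)}
  ∪ add   = {clear(c), clear(d), handempty, on(d,b), ontable(f)}

== RESULT ==
["clear(c)", "clear(d)", "handempty", "on(d,b)", "ontable(f)"]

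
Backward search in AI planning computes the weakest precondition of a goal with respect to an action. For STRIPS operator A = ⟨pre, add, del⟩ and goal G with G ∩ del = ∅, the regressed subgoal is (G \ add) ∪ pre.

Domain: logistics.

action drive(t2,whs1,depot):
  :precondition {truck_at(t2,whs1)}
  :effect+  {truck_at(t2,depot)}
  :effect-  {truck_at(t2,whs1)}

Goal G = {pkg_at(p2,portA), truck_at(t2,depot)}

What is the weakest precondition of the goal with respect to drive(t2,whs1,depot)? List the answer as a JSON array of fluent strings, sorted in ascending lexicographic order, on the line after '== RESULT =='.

Compute (G \ add) ∪ pre:
  G ∩ del = {}  (empty — regression defined)
  G \ add = {pkg_at(p2,portA), truck_at(t2,depot)} \ {truck_at(t2,depot)} = {pkg_at(p2,portA)}
  ∪ pre   = {pkg_at(p2,portA)} ∪ {truck_at(t2,whs1)}
          = {pkg_at(p2,portA), truck_at(t2,whs1)}

== RESULT ==
["pkg_at(p2,portA)", "truck_at(t2,whs1)"]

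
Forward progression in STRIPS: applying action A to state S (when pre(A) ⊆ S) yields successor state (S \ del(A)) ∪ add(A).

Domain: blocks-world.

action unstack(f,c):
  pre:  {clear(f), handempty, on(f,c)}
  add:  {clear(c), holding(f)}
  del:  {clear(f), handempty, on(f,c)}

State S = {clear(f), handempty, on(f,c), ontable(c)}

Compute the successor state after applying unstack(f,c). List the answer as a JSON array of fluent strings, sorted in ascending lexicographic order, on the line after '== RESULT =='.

Progress:
  pre ⊆ S: {clear(f), handempty, on(f,c)} ⊆ S  — applicable
  S \ del = {ontable(c)}
  ∪ add   = {clear(c), holding(f), ontable(c)}

== RESULT ==
["clear(c)", "holding(f)", "ontable(c)"]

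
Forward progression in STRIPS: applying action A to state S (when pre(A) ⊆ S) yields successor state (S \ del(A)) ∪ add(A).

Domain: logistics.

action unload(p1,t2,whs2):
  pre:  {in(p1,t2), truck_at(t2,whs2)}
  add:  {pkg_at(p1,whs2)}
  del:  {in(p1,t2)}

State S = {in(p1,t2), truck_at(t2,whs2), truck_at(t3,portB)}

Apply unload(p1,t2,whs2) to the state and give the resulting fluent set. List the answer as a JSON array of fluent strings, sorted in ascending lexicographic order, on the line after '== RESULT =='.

Compute (S \ del) ∪ add:
  pre ⊆ S: {in(p1,t2), truck_at(t2,whs2)} ⊆ S  — applicable
  S \ del = {truck_at(t2,whs2), truck_at(t3,portB)}
  ∪ add   = {pkg_at(p1,whs2), truck_at(t2,whs2), truck_at(t3,portB)}

== RESULT ==
["pkg_at(p1,whs2)", "truck_at(t2,whs2)", "truck_at(t3,portB)"]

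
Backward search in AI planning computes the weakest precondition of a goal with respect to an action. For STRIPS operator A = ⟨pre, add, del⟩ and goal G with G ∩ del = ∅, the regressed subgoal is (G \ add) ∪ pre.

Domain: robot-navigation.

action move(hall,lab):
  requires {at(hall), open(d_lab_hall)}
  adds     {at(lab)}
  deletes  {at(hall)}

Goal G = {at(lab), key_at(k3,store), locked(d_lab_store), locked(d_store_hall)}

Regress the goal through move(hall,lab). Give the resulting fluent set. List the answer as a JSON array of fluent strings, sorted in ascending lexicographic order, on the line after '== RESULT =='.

Compute (G \ add) ∪ pre:
  G ∩ del = {}  (empty — regression defined)
  G \ add = {at(lab), key_at(k3,store), locked(d_lab_store), locked(d_store_hall)} \ {at(lab)} = {key_at(k3,store), locked(d_lab_store), locked(d_store_hall)}
  ∪ pre   = {key_at(k3,store), locked(d_lab_store), locked(d_store_hall)} ∪ {at(hall), open(d_lab_hall)}
          = {at(hall), key_at(k3,store), locked(d_lab_store), locked(d_store_hall), open(d_lab_hall)}

== RESULT ==
["at(hall)", "key_at(k3,store)", "locked(d_lab_store)", "locked(d_store_hall)", "open(d_lab_hall)"]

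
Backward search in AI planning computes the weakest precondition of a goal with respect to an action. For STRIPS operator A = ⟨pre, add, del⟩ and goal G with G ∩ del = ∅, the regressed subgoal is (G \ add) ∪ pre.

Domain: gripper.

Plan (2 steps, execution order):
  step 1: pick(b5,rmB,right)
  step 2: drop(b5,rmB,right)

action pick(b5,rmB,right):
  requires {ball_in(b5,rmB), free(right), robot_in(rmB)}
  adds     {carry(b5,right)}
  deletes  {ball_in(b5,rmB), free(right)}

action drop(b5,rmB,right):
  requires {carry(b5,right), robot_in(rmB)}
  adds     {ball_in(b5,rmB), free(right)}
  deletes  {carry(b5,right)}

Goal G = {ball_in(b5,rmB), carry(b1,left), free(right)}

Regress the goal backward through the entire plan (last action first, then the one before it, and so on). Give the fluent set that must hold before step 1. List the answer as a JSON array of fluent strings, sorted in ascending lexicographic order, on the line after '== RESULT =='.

Work backward from the goal:
  through step 2 (drop(b5,rmB,right)): drop {ball_in(b5,rmB), free(right)}, keep {carry(b1,left)}, require {carry(b5,right), robot_in(rmB)}
    → {carry(b1,left), carry(b5,right), robot_in(rmB)}
  through step 1 (pick(b5,rmB,right)): drop {carry(b5,right)}, keep {carry(b1,left), robot_in(rmB)}, require {ball_in(b5,rmB), free(right), robot_in(rmB)}
    → {ball_in(b5,rmB), carry(b1,left), free(right), robot_in(rmB)}

== RESULT ==
["ball_in(b5,rmB)", "carry(b1,left)", "free(right)", "robot_in(rmB)"]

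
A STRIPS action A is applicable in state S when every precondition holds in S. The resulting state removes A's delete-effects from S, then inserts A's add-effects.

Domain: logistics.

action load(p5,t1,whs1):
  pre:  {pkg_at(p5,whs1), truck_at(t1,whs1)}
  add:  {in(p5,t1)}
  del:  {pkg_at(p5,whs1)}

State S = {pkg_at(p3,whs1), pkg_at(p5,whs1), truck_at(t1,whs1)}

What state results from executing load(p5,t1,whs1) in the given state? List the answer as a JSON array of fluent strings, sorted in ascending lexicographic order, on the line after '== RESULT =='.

Compute (S \ del) ∪ add:
  pre ⊆ S: {pkg_at(p5,whs1), truck_at(t1,whs1)} ⊆ S  — applicable
  S \ del = {pkg_at(p3,whs1), truck_at(t1,whs1)}
  ∪ add   = {in(p5,t1), pkg_at(p3,whs1), truck_at(t1,whs1)}

== RESULT ==
["in(p5,t1)", "pkg_at(p3,whs1)", "truck_at(t1,whs1)"]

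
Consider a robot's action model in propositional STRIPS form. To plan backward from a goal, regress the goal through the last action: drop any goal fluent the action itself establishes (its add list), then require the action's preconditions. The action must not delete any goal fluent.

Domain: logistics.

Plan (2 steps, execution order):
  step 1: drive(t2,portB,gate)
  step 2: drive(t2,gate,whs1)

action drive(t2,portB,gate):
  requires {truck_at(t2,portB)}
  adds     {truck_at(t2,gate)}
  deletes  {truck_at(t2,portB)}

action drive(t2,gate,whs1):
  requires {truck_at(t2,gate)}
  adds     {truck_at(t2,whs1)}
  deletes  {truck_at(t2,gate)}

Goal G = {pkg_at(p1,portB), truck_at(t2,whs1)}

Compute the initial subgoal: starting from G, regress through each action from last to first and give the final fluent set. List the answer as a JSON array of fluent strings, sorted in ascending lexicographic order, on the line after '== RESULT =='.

Regress step by step:
  through step 2 (drive(t2,gate,whs1)): drop {truck_at(t2,whs1)}, keep {pkg_at(p1,portB)}, require {truck_at(t2,gate)}
    → {pkg_at(p1,portB), truck_at(t2,gate)}
  through step 1 (drive(t2,portB,gate)): drop {truck_at(t2,gate)}, keep {pkg_at(p1,portB)}, require {truck_at(t2,portB)}
    → {pkg_at(p1,portB), truck_at(t2,portB)}

== RESULT ==
["pkg_at(p1,portB)", "truck_at(t2,portB)"]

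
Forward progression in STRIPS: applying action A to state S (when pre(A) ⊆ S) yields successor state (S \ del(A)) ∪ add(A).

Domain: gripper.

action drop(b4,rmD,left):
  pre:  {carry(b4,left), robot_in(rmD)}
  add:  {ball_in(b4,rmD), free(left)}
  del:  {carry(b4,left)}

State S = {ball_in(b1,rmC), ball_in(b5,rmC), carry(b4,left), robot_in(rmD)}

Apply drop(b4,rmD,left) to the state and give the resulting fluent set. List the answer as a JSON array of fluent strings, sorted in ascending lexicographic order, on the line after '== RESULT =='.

Compute (S \ del) ∪ add:
  pre ⊆ S: {carry(b4,left), robot_in(rmD)} ⊆ S  — applicable
  S \ del = {ball_in(b1,rmC), ball_in(b5,rmC), robot_in(rmD)}
  ∪ add   = {ball_in(b1,rmC), ball_in(b4,rmD), ball_in(b5,rmC), free(left), robot_in(rmD)}

== RESULT ==
["ball_in(b1,rmC)", "ball_in(b4,rmD)", "ball_in(b5,rmC)", "free(left)", "robot_in(rmD)"]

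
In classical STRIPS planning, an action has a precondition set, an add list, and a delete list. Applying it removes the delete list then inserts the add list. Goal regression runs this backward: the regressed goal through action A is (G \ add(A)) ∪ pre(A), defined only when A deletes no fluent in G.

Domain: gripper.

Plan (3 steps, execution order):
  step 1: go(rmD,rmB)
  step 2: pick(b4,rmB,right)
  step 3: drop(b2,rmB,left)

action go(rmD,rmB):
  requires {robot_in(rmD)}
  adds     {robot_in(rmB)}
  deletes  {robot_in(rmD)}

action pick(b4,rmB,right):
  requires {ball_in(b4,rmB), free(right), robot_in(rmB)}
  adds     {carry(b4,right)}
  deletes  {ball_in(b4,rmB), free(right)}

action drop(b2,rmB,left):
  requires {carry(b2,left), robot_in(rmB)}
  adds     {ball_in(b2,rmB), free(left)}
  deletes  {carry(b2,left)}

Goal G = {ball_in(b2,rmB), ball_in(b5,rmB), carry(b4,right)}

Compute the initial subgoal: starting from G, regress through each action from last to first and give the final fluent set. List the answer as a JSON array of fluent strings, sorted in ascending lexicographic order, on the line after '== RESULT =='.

Regress step by step:
  through step 3 (drop(b2,rmB,left)): drop {ball_in(b2,rmB)}, keep {ball_in(b5,rmB), carry(b4,right)}, require {carry(b2,left), robot_in(rmB)}
    → {ball_in(b5,rmB), carry(b2,left), carry(b4,right), robot_in(rmB)}
  through step 2 (pick(b4,rmB,right)): drop {carry(b4,right)}, keep {ball_in(b5,rmB), carry(b2,left), robot_in(rmB)}, require {ball_in(b4,rmB), free(right), robot_in(rmB)}
    → {ball_in(b4,rmB), ball_in(b5,rmB), carry(b2,left), free(right), robot_in(rmB)}
  through step 1 (go(rmD,rmB)): drop {robot_in(rmB)}, keep {ball_in(b4,rmB), ball_in(b5,rmB), carry(b2,left), free(right)}, require {robot_in(rmD)}
    → {ball_in(b4,rmB), ball_in(b5,rmB), carry(b2,left), free(right), robot_in(rmD)}

== RESULT ==
["ball_in(b4,rmB)", "ball_in(b5,rmB)", "carry(b2,left)", "free(right)", "robot_in(rmD)"]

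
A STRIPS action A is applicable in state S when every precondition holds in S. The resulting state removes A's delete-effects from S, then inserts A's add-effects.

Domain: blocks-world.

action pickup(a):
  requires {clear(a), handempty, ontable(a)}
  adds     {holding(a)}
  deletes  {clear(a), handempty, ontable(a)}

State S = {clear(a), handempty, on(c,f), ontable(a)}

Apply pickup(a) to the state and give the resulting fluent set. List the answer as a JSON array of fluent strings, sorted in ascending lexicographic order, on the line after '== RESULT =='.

Progress:
  pre ⊆ S: {clear(a), handempty, ontable(a)} ⊆ S  — applicable
  S \ del = {on(c,f)}
  ∪ add   = {holding(a), on(c,f)}

== RESULT ==
["holding(a)", "on(c,f)"]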